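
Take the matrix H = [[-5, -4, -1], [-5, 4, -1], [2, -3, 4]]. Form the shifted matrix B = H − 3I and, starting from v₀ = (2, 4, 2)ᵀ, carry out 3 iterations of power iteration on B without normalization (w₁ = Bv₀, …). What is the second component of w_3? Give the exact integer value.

-1332

B = H − 3I has rows (-8, -4, -1); (-5, 1, -1); (2, -3, 1)
w1 = Bv₀ = ((-8)·2 + (-4)·4 + (-1)·2; (-5)·2 + 1·4 + (-1)·2; 2·2 + (-3)·4 + 1·2) = (-34, -8, -6)
w2 = Bw1 = ((-8)·(-34) + (-4)·(-8) + (-1)·(-6); (-5)·(-34) + 1·(-8) + (-1)·(-6); 2·(-34) + (-3)·(-8) + 1·(-6)) = (310, 168, -50)
w3 = Bw2 = (-3102, -1332, 66)
Requested component of w3: -1332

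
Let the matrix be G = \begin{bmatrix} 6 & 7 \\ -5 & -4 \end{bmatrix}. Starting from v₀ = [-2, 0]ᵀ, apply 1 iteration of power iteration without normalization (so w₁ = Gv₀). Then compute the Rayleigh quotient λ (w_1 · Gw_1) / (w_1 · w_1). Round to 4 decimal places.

w1 = Gv₀ = (6·(-2) + 7·0; (-5)·(-2) + (-4)·0) = (-12, 10)
Gw1 = (-2, 20)
w1·Gw1 = (-12)·(-2) + 10·20 = 224; w1·w1 = (-12)·(-12) + 10·10 = 244
λ ≈ 224/244 = 0.9180

λ ≈ 0.9180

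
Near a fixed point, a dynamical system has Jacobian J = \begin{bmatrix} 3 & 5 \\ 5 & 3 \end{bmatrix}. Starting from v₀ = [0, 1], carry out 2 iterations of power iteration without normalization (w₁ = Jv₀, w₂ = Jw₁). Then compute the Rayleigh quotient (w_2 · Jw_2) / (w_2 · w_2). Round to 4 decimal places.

λ ≈ 7.9611

w1 = Jv₀ = (5, 3)
w2 = Jw1 = (30, 34)
Jw2 = (260, 252)
w2·Jw2 = 30·260 + 34·252 = 16368; w2·w2 = 30·30 + 34·34 = 2056
λ ≈ 16368/2056 = 7.9611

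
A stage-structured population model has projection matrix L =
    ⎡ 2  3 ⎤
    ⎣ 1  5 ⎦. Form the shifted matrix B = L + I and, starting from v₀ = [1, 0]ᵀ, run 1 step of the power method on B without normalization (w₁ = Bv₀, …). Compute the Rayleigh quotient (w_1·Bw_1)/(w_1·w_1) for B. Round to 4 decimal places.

B = L + I has rows (3, 3); (1, 6)
w1 = Bv₀ = (3, 1)
Bw1 = (12, 9)
w1·Bw1 = 45; w1·w1 = 10; μ ≈ 45/10 = 4.5000

μ ≈ 4.5000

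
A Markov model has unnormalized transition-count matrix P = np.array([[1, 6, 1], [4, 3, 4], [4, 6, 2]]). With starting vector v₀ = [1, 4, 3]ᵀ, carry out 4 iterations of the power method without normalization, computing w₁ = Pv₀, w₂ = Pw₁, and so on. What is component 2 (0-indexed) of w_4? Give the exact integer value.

w1 = Pv₀ = (1·1 + 6·4 + 1·3; 4·1 + 3·4 + 4·3; 4·1 + 6·4 + 2·3) = (28, 28, 34)
w2 = Pw1 = (1·28 + 6·28 + 1·34; 4·28 + 3·28 + 4·34; 4·28 + 6·28 + 2·34) = (230, 332, 348)
w3 = Pw2 = (2570, 3308, 3608)
w4 = Pw3 = (26026, 34636, 37344)
The requested component of w4 is 37344.

37344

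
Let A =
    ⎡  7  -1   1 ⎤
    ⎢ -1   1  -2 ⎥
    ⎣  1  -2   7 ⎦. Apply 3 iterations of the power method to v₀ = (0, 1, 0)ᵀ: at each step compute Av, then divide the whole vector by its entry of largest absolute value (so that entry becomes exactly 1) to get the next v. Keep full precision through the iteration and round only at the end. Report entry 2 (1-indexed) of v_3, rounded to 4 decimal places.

Av0 = (-1.00000, 1.00000, -2.00000); divide by -2.00000 → v1 = (0.50000, -0.50000, 1.00000)
Av1 = (5.00000, -3.00000, 8.50000); divide by 8.50000 → v2 = (0.58824, -0.35294, 1.00000)
Av2 = (5.47059, -2.94118, 8.29412); divide by 8.29412 → v3 = (0.65957, -0.35461, 1.00000)
Requested entry of v3: 50/-141 = -0.3546

-0.3546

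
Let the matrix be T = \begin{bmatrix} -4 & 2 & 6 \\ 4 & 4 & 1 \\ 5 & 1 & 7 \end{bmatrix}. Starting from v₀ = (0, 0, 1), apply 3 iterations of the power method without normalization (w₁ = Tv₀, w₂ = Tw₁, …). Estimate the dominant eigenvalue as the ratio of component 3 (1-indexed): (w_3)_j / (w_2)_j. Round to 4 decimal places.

w1 = Tv₀ = ((-4)·0 + 2·0 + 6·1; 4·0 + 4·0 + 1·1; 5·0 + 1·0 + 7·1) = (6, 1, 7)
w2 = Tw1 = ((-4)·6 + 2·1 + 6·7; 4·6 + 4·1 + 1·7; 5·6 + 1·1 + 7·7) = (20, 35, 80)
w3 = Tw2 = (470, 300, 695)
Ratio at component: 695 / 80 = 8.6875

λ ≈ 8.6875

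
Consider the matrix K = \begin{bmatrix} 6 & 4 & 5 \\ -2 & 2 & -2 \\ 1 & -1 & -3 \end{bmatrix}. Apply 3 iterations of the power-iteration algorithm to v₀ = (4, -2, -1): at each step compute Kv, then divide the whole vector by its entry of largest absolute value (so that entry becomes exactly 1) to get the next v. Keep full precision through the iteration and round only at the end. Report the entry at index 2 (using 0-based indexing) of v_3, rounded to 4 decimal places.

-0.5960

Kv0 = (11.00000, -10.00000, 9.00000); divide by 11.00000 → v1 = (1.00000, -0.90909, 0.81818)
Kv1 = (6.45455, -5.45455, -0.54545); divide by 6.45455 → v2 = (1.00000, -0.84507, -0.08451)
Kv2 = (2.19718, -3.52113, 2.09859); divide by -3.52113 → v3 = (-0.62400, 1.00000, -0.59600)
Requested entry of v3: 149/-250 = -0.5960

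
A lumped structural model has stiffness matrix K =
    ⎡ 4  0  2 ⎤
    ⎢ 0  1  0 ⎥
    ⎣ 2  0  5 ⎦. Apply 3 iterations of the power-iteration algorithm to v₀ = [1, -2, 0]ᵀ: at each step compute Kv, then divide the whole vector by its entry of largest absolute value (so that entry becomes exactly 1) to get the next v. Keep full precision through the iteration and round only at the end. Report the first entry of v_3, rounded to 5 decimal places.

0.89231

Kv0 = (4.000000, -2.000000, 2.000000); divide by 4.000000 → v1 = (1.000000, -0.500000, 0.500000)
Kv1 = (5.000000, -0.500000, 4.500000); divide by 5.000000 → v2 = (1.000000, -0.100000, 0.900000)
Kv2 = (5.800000, -0.100000, 6.500000); divide by 6.500000 → v3 = (0.892308, -0.015385, 1.000000)
Requested entry of v3: 116/130 = 0.89231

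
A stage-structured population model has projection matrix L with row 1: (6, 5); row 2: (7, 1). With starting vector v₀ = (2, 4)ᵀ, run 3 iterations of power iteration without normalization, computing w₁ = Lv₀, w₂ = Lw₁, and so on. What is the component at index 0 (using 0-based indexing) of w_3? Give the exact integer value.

w1 = Lv₀ = (6·2 + 5·4; 7·2 + 1·4) = (32, 18)
w2 = Lw1 = (6·32 + 5·18; 7·32 + 1·18) = (282, 242)
w3 = Lw2 = (2902, 2216)
The requested component of w3 is 2902.

2902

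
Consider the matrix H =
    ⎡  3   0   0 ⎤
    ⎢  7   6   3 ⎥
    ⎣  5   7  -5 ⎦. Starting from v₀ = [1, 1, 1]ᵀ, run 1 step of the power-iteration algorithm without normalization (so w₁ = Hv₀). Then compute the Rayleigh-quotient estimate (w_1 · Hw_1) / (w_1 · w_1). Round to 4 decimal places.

w1 = Hv₀ = (3·1 + 0·1 + 0·1; 7·1 + 6·1 + 3·1; 5·1 + 7·1 + (-5)·1) = (3, 16, 7)
Hw1 = (9, 138, 92)
w1·Hw1 = 3·9 + 16·138 + 7·92 = 2879; w1·w1 = 3·3 + 16·16 + 7·7 = 314
λ ≈ 2879/314 = 9.1688

λ ≈ 9.1688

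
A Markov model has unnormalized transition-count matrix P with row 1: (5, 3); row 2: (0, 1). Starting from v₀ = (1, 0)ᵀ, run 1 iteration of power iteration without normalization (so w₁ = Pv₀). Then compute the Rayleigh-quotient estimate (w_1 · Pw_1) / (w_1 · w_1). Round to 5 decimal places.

5.00000

w1 = Pv₀ = (5·1 + 3·0; 0·1 + 1·0) = (5, 0)
Pw1 = (25, 0)
w1·Pw1 = 5·25 + 0·0 = 125; w1·w1 = 5·5 + 0·0 = 25
λ ≈ 125/25 = 5.00000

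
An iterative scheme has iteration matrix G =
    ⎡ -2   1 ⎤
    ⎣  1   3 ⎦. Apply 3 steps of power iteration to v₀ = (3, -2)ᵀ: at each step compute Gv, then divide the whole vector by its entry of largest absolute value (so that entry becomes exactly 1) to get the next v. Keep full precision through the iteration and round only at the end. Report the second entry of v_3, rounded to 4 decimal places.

0.8837

Gv0 = (-8.00000, -3.00000); divide by -8.00000 → v1 = (1.00000, 0.37500)
Gv1 = (-1.62500, 2.12500); divide by 2.12500 → v2 = (-0.76471, 1.00000)
Gv2 = (2.52941, 2.23529); divide by 2.52941 → v3 = (1.00000, 0.88372)
Requested entry of v3: -38/-43 = 0.8837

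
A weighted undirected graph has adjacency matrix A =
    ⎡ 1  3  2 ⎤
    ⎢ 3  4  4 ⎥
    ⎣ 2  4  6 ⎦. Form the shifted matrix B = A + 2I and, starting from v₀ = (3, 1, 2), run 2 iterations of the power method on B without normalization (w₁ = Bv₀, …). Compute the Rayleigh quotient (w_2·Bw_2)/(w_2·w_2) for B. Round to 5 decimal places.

μ ≈ 12.38669

B = A + 2I has rows (3, 3, 2); (3, 6, 4); (2, 4, 8)
w1 = Bv₀ = (16, 23, 26)
w2 = Bw1 = (169, 290, 332)
Bw2 = (2041, 3575, 4154)
w2·Bw2 = 2760807; w2·w2 = 222885; μ ≈ 2760807/222885 = 12.38669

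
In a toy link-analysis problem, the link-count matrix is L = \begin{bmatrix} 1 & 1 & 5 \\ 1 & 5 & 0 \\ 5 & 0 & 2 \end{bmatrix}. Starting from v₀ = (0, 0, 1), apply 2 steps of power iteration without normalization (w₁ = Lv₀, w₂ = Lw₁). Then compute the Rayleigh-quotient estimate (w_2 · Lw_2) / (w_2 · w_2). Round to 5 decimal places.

w1 = Lv₀ = (5, 0, 2)
w2 = Lw1 = (15, 5, 29)
Lw2 = (165, 40, 133)
w2·Lw2 = 15·165 + 5·40 + 29·133 = 6532; w2·w2 = 15·15 + 5·5 + 29·29 = 1091
λ ≈ 6532/1091 = 5.98717

λ ≈ 5.98717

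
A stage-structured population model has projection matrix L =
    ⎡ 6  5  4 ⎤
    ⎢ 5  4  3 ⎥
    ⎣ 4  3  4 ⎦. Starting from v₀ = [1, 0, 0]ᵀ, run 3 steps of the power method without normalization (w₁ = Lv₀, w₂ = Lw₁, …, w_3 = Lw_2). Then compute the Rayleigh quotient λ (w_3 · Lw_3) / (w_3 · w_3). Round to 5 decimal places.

λ ≈ 12.90296

w1 = Lv₀ = (6, 5, 4)
w2 = Lw1 = (77, 62, 55)
w3 = Lw2 = (992, 798, 714)
Lw3 = (12798, 10294, 9218)
w3·Lw3 = 992·12798 + 798·10294 + 714·9218 = 27491880; w3·w3 = 992·992 + 798·798 + 714·714 = 2130664
λ ≈ 27491880/2130664 = 12.90296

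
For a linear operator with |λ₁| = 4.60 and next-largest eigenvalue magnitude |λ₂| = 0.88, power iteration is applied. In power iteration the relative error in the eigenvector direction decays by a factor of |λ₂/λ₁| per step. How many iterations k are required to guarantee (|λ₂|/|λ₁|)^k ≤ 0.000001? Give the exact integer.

|λ₂/λ₁| = 0.88/4.60 = 0.19130
Need k ≥ ln(0.000001) / ln(0.19130) = -13.8155 / -1.6539 ≈ 8.353
Smallest integer k satisfying the bound: 9

9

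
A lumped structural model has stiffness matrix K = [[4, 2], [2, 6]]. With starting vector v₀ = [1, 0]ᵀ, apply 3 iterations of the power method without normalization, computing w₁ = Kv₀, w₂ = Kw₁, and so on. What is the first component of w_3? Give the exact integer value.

w1 = Kv₀ = (4·1 + 2·0; 2·1 + 6·0) = (4, 2)
w2 = Kw1 = (4·4 + 2·2; 2·4 + 6·2) = (20, 20)
w3 = Kw2 = (120, 160)
The requested component of w3 is 120.

120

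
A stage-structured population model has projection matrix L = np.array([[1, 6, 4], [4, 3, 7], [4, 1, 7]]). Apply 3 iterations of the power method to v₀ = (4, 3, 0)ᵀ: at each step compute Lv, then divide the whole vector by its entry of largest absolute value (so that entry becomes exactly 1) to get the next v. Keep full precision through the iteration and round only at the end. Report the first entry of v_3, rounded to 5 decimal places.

0.83509

Lv0 = (22.000000, 25.000000, 19.000000); divide by 25.000000 → v1 = (0.880000, 1.000000, 0.760000)
Lv1 = (9.920000, 11.840000, 9.840000); divide by 11.840000 → v2 = (0.837838, 1.000000, 0.831081)
Lv2 = (10.162162, 12.168919, 10.168919); divide by 12.168919 → v3 = (0.835092, 1.000000, 0.835647)
Requested entry of v3: 3008/3602 = 0.83509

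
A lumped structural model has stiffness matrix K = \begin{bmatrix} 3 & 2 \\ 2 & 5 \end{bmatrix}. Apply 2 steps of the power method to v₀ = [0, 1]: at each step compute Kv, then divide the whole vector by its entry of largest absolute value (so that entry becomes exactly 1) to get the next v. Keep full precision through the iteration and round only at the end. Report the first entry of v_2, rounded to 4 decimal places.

Kv0 = (2.00000, 5.00000); divide by 5.00000 → v1 = (0.40000, 1.00000)
Kv1 = (3.20000, 5.80000); divide by 5.80000 → v2 = (0.55172, 1.00000)
Requested entry of v2: 16/29 = 0.5517

0.5517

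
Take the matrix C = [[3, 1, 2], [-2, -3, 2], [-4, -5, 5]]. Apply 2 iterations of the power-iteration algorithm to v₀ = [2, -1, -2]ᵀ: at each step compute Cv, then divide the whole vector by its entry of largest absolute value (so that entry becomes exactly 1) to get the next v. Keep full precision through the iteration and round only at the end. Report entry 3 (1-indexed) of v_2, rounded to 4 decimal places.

1.0000

Cv0 = (1.00000, -5.00000, -13.00000); divide by -13.00000 → v1 = (-0.07692, 0.38462, 1.00000)
Cv1 = (2.15385, 1.00000, 3.38462); divide by 3.38462 → v2 = (0.63636, 0.29545, 1.00000)
Requested entry of v2: -44/-44 = 1.0000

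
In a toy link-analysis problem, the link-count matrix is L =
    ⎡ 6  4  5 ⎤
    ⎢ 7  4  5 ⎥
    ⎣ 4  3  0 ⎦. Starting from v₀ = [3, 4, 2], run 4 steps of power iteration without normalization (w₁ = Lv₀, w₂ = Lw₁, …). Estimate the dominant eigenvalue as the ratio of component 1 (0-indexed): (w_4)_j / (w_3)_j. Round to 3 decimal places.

λ ≈ 13.071

w1 = Lv₀ = (6·3 + 4·4 + 5·2; 7·3 + 4·4 + 5·2; 4·3 + 3·4 + 0·2) = (44, 47, 24)
w2 = Lw1 = (6·44 + 4·47 + 5·24; 7·44 + 4·47 + 5·24; 4·44 + 3·47 + 0·24) = (572, 616, 317)
w3 = Lw2 = (7481, 8053, 4136)
w4 = Lw3 = (97778, 105259, 54083)
Ratio at component: 105259 / 8053 = 13.071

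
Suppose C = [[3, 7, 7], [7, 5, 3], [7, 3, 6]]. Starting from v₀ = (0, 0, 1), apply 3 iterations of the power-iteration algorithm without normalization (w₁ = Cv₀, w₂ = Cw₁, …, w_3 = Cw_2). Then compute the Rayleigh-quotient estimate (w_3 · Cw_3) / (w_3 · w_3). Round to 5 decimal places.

w1 = Cv₀ = (3·0 + 7·0 + 7·1; 7·0 + 5·0 + 3·1; 7·0 + 3·0 + 6·1) = (7, 3, 6)
w2 = Cw1 = (3·7 + 7·3 + 7·6; 7·7 + 5·3 + 3·6; 7·7 + 3·3 + 6·6) = (84, 82, 94)
w3 = Cw2 = (1484, 1280, 1398)
Cw3 = (23198, 20982, 22616)
w3·Cw3 = 1484·23198 + 1280·20982 + 1398·22616 = 92899960; w3·w3 = 1484·1484 + 1280·1280 + 1398·1398 = 5795060
λ ≈ 92899960/5795060 = 16.03089

16.03089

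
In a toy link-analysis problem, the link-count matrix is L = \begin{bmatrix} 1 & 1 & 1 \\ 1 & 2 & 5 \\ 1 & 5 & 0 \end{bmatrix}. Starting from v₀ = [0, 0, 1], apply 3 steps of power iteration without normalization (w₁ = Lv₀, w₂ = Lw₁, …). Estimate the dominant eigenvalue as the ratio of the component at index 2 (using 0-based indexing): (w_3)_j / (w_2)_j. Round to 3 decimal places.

w1 = Lv₀ = (1, 5, 0)
w2 = Lw1 = (6, 11, 26)
w3 = Lw2 = (43, 158, 61)
Ratio at component: 61 / 26 = 2.346

2.346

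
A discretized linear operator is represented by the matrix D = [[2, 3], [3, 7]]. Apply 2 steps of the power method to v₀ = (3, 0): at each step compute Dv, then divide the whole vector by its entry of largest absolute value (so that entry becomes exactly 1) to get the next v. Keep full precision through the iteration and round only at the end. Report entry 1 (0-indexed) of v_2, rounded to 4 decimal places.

Dv0 = (6.00000, 9.00000); divide by 9.00000 → v1 = (0.66667, 1.00000)
Dv1 = (4.33333, 9.00000); divide by 9.00000 → v2 = (0.48148, 1.00000)
Requested entry of v2: 81/81 = 1.0000

1.0000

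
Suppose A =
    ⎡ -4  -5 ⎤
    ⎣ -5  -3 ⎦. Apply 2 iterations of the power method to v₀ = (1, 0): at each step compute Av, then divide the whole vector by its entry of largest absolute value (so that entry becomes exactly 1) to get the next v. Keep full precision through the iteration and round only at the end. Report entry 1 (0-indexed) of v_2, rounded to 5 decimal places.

0.85366

Av0 = (-4.000000, -5.000000); divide by -5.000000 → v1 = (0.800000, 1.000000)
Av1 = (-8.200000, -7.000000); divide by -8.200000 → v2 = (1.000000, 0.853659)
Requested entry of v2: 35/41 = 0.85366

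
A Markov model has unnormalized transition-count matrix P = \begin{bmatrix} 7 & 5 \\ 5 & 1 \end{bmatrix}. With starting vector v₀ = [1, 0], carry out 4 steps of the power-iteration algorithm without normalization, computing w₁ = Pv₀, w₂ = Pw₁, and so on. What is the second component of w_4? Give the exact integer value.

4000

w1 = Pv₀ = (7, 5)
w2 = Pw1 = (74, 40)
w3 = Pw2 = (718, 410)
w4 = Pw3 = (7076, 4000)
The requested component of w4 is 4000.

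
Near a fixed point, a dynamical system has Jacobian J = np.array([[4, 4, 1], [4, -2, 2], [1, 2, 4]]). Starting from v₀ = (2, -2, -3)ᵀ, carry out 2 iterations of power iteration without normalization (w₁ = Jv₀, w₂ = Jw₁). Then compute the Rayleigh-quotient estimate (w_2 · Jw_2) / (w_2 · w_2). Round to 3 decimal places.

λ ≈ 2.896

w1 = Jv₀ = (4·2 + 4·(-2) + 1·(-3); 4·2 + (-2)·(-2) + 2·(-3); 1·2 + 2·(-2) + 4·(-3)) = (-3, 6, -14)
w2 = Jw1 = (4·(-3) + 4·6 + 1·(-14); 4·(-3) + (-2)·6 + 2·(-14); 1·(-3) + 2·6 + 4·(-14)) = (-2, -52, -47)
Jw2 = (-263, 2, -294)
w2·Jw2 = (-2)·(-263) + (-52)·2 + (-47)·(-294) = 14240; w2·w2 = (-2)·(-2) + (-52)·(-52) + (-47)·(-47) = 4917
λ ≈ 14240/4917 = 2.896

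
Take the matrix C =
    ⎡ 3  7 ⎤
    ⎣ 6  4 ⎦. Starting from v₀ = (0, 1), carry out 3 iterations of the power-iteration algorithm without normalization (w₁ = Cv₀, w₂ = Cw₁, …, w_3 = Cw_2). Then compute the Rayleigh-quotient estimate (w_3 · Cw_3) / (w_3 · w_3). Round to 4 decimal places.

9.9669

w1 = Cv₀ = (7, 4)
w2 = Cw1 = (49, 58)
w3 = Cw2 = (553, 526)
Cw3 = (5341, 5422)
w3·Cw3 = 553·5341 + 526·5422 = 5805545; w3·w3 = 553·553 + 526·526 = 582485
λ ≈ 5805545/582485 = 9.9669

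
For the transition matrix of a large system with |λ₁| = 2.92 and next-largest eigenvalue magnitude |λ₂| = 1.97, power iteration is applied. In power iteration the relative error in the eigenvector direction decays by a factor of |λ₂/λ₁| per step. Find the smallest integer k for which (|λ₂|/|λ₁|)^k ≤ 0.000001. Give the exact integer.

36

|λ₂/λ₁| = 1.97/2.92 = 0.67466
Need k ≥ ln(0.000001) / ln(0.67466) = -13.8155 / -0.3936 ≈ 35.105
Smallest integer k satisfying the bound: 36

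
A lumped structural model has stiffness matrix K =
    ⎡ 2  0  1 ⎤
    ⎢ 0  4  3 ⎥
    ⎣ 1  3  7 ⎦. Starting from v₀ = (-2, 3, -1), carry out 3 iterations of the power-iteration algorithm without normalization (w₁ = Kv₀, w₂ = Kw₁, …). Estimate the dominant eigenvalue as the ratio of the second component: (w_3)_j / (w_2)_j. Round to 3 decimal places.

w1 = Kv₀ = (-5, 9, 0)
w2 = Kw1 = (-10, 36, 22)
w3 = Kw2 = (2, 210, 252)
Ratio at component: 210 / 36 = 5.833

λ ≈ 5.833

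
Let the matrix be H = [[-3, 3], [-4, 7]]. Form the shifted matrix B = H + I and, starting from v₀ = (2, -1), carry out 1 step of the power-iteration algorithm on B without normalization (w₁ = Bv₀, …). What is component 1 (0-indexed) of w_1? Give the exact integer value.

B = H + I has rows (-2, 3); (-4, 8)
w1 = Bv₀ = ((-2)·2 + 3·(-1); (-4)·2 + 8·(-1)) = (-7, -16)
Requested component of w1: -16

-16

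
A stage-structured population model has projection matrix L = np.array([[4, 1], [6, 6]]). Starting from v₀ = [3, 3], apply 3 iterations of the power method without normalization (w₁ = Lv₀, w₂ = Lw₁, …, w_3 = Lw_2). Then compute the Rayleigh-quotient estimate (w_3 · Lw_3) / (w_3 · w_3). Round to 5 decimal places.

w1 = Lv₀ = (4·3 + 1·3; 6·3 + 6·3) = (15, 36)
w2 = Lw1 = (4·15 + 1·36; 6·15 + 6·36) = (96, 306)
w3 = Lw2 = (690, 2412)
Lw3 = (5172, 18612)
w3·Lw3 = 690·5172 + 2412·18612 = 48460824; w3·w3 = 690·690 + 2412·2412 = 6293844
λ ≈ 48460824/6293844 = 7.69972

λ ≈ 7.69972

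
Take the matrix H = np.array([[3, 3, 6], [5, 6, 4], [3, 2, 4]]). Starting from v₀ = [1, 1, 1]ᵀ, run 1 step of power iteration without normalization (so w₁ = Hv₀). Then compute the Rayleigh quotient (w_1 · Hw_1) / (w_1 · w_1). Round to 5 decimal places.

λ ≈ 11.84000

w1 = Hv₀ = (12, 15, 9)
Hw1 = (135, 186, 102)
w1·Hw1 = 12·135 + 15·186 + 9·102 = 5328; w1·w1 = 12·12 + 15·15 + 9·9 = 450
λ ≈ 5328/450 = 11.84000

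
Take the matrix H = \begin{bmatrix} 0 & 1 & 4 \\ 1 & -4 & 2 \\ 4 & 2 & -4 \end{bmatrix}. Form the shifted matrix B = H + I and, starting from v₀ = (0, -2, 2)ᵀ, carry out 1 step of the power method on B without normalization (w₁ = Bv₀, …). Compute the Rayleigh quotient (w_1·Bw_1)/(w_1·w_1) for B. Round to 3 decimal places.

-5.610

B = H + I has rows (1, 1, 4); (1, -3, 2); (4, 2, -3)
w1 = Bv₀ = (1·0 + 1·(-2) + 4·2; 1·0 + (-3)·(-2) + 2·2; 4·0 + 2·(-2) + (-3)·2) = (6, 10, -10)
Bw1 = (-24, -44, 74)
w1·Bw1 = -1324; w1·w1 = 236; μ ≈ -1324/236 = -5.610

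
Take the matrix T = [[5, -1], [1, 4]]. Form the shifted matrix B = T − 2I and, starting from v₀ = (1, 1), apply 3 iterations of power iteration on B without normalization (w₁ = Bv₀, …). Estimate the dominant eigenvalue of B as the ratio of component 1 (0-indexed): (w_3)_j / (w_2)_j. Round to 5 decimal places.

B = T − 2I has rows (3, -1); (1, 2)
w1 = Bv₀ = (2, 3)
w2 = Bw1 = (3, 8)
w3 = Bw2 = (1, 19)
Ratio: 19/8 = 2.37500

2.37500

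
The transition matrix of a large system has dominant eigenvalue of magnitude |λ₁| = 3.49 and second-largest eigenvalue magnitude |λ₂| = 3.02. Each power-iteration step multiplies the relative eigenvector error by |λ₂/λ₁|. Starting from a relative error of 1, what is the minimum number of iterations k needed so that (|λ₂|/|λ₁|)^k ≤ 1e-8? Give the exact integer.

128

|λ₂/λ₁| = 3.02/3.49 = 0.86533
Need k ≥ ln(1e-8) / ln(0.86533) = -18.4207 / -0.1446 ≈ 127.351
Smallest integer k satisfying the bound: 128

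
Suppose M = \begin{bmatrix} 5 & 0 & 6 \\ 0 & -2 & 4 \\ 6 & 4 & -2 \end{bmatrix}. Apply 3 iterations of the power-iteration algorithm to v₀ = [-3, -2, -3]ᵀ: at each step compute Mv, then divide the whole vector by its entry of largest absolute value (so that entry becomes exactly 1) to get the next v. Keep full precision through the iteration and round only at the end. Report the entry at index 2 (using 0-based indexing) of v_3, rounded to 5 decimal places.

0.61832

Mv0 = (-33.000000, -8.000000, -20.000000); divide by -33.000000 → v1 = (1.000000, 0.242424, 0.606061)
Mv1 = (8.636364, 1.939394, 5.757576); divide by 8.636364 → v2 = (1.000000, 0.224561, 0.666667)
Mv2 = (9.000000, 2.217544, 5.564912); divide by 9.000000 → v3 = (1.000000, 0.246394, 0.618324)
Requested entry of v3: -1586/-2565 = 0.61832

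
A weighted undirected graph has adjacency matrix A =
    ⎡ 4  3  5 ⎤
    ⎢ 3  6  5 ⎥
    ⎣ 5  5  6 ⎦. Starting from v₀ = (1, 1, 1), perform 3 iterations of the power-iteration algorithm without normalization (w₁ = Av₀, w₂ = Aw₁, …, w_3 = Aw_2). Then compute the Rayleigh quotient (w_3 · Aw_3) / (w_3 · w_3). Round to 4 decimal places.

14.1883

w1 = Av₀ = (12, 14, 16)
w2 = Aw1 = (170, 200, 226)
w3 = Aw2 = (2410, 2840, 3206)
Aw3 = (34190, 40300, 45486)
w3·Aw3 = 2410·34190 + 2840·40300 + 3206·45486 = 342678016; w3·w3 = 2410·2410 + 2840·2840 + 3206·3206 = 24152136
λ ≈ 342678016/24152136 = 14.1883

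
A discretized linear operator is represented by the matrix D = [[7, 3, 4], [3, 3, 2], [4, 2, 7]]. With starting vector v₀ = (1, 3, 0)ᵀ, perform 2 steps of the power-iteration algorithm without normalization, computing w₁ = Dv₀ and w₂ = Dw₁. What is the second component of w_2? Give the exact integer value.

w1 = Dv₀ = (7·1 + 3·3 + 4·0; 3·1 + 3·3 + 2·0; 4·1 + 2·3 + 7·0) = (16, 12, 10)
w2 = Dw1 = (7·16 + 3·12 + 4·10; 3·16 + 3·12 + 2·10; 4·16 + 2·12 + 7·10) = (188, 104, 158)
The requested component of w2 is 104.

104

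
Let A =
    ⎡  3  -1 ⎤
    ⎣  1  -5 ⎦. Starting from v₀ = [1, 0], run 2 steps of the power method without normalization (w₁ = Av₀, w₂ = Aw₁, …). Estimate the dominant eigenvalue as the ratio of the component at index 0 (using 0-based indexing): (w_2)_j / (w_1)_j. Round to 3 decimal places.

2.667

w1 = Av₀ = (3, 1)
w2 = Aw1 = (8, -2)
Ratio at component: 8 / 3 = 2.667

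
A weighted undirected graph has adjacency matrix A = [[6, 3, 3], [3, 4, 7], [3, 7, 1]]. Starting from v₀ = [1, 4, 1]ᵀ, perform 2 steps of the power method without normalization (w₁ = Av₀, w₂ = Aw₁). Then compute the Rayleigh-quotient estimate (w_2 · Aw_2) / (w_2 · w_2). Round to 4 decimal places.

w1 = Av₀ = (21, 26, 32)
w2 = Aw1 = (300, 391, 277)
Aw2 = (3804, 4403, 3914)
w2·Aw2 = 300·3804 + 391·4403 + 277·3914 = 3946951; w2·w2 = 300·300 + 391·391 + 277·277 = 319610
λ ≈ 3946951/319610 = 12.3493

λ ≈ 12.3493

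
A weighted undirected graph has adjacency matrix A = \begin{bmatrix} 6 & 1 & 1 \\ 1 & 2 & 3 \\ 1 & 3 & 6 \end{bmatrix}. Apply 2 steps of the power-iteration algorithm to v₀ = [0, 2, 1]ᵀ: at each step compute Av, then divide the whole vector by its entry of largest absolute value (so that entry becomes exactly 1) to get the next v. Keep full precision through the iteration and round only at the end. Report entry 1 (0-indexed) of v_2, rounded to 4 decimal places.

Av0 = (3.00000, 7.00000, 12.00000); divide by 12.00000 → v1 = (0.25000, 0.58333, 1.00000)
Av1 = (3.08333, 4.41667, 8.00000); divide by 8.00000 → v2 = (0.38542, 0.55208, 1.00000)
Requested entry of v2: 53/96 = 0.5521

0.5521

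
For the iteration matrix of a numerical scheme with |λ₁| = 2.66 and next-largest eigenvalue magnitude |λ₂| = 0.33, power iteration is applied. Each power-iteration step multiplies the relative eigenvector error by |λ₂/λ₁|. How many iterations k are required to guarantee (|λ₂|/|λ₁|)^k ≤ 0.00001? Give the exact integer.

|λ₂/λ₁| = 0.33/2.66 = 0.12406
Need k ≥ ln(0.00001) / ln(0.12406) = -11.5129 / -2.0870 ≈ 5.517
Smallest integer k satisfying the bound: 6

6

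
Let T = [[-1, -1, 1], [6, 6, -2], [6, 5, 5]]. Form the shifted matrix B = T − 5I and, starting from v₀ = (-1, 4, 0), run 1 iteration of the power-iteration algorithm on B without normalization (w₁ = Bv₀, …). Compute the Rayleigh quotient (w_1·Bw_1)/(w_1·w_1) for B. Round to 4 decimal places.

B = T − 5I has rows (-6, -1, 1); (6, 1, -2); (6, 5, 0)
w1 = Bv₀ = ((-6)·(-1) + (-1)·4 + 1·0; 6·(-1) + 1·4 + (-2)·0; 6·(-1) + 5·4 + 0·0) = (2, -2, 14)
Bw1 = (4, -18, 2)
w1·Bw1 = 72; w1·w1 = 204; μ ≈ 72/204 = 0.3529

μ ≈ 0.3529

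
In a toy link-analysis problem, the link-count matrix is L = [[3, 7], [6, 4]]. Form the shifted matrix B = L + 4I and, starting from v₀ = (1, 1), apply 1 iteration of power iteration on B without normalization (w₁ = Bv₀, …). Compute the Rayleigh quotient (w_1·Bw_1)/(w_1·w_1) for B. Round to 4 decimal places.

14.0000

B = L + 4I has rows (7, 7); (6, 8)
w1 = Bv₀ = (14, 14)
Bw1 = (196, 196)
w1·Bw1 = 5488; w1·w1 = 392; μ ≈ 5488/392 = 14.0000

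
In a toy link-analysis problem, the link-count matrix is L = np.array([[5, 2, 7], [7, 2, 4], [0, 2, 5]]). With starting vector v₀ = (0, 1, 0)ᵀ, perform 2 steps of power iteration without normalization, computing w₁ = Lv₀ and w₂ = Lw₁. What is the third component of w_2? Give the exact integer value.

w1 = Lv₀ = (5·0 + 2·1 + 7·0; 7·0 + 2·1 + 4·0; 0·0 + 2·1 + 5·0) = (2, 2, 2)
w2 = Lw1 = (5·2 + 2·2 + 7·2; 7·2 + 2·2 + 4·2; 0·2 + 2·2 + 5·2) = (28, 26, 14)
The requested component of w2 is 14.

14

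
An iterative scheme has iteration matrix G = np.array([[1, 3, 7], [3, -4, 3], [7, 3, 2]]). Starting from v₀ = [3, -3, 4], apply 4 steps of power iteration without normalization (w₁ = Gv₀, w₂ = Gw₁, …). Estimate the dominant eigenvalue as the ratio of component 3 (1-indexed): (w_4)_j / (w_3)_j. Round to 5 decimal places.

10.81670

w1 = Gv₀ = (1·3 + 3·(-3) + 7·4; 3·3 + (-4)·(-3) + 3·4; 7·3 + 3·(-3) + 2·4) = (22, 33, 20)
w2 = Gw1 = (1·22 + 3·33 + 7·20; 3·22 + (-4)·33 + 3·20; 7·22 + 3·33 + 2·20) = (261, -6, 293)
w3 = Gw2 = (2294, 1686, 2395)
w4 = Gw3 = (24117, 7323, 25906)
Ratio at component: 25906 / 2395 = 10.81670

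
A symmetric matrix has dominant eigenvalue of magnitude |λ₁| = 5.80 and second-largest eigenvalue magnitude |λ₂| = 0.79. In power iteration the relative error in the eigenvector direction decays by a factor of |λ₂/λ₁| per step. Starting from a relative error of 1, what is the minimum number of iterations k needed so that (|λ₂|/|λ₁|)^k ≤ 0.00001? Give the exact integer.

|λ₂/λ₁| = 0.79/5.80 = 0.13621
Need k ≥ ln(0.00001) / ln(0.13621) = -11.5129 / -1.9936 ≈ 5.775
Smallest integer k satisfying the bound: 6

6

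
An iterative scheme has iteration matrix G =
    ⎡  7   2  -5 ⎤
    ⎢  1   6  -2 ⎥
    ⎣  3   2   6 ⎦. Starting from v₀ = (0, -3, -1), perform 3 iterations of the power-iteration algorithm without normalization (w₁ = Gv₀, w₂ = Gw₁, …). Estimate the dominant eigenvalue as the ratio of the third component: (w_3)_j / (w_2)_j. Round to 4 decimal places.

w1 = Gv₀ = (-1, -16, -12)
w2 = Gw1 = (21, -73, -107)
w3 = Gw2 = (536, -203, -725)
Ratio at component: -725 / -107 = 6.7757

λ ≈ 6.7757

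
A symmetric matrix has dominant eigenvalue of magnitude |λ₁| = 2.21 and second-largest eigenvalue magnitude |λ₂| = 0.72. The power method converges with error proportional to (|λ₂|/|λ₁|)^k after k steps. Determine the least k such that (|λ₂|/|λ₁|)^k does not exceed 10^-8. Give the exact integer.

|λ₂/λ₁| = 0.72/2.21 = 0.32579
Need k ≥ ln(10^-8) / ln(0.32579) = -18.4207 / -1.1215 ≈ 16.425
Smallest integer k satisfying the bound: 17

17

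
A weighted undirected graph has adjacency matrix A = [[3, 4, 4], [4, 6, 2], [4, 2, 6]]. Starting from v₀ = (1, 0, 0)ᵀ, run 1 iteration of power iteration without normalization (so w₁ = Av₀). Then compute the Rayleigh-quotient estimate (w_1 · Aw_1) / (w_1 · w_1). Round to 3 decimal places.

w1 = Av₀ = (3, 4, 4)
Aw1 = (41, 44, 44)
w1·Aw1 = 3·41 + 4·44 + 4·44 = 475; w1·w1 = 3·3 + 4·4 + 4·4 = 41
λ ≈ 475/41 = 11.585

λ ≈ 11.585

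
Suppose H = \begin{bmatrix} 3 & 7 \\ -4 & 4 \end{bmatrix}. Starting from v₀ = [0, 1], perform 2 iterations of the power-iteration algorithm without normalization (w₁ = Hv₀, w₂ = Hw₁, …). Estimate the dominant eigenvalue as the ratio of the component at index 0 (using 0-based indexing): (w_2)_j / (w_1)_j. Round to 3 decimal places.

7.000

w1 = Hv₀ = (3·0 + 7·1; (-4)·0 + 4·1) = (7, 4)
w2 = Hw1 = (3·7 + 7·4; (-4)·7 + 4·4) = (49, -12)
Ratio at component: 49 / 7 = 7.000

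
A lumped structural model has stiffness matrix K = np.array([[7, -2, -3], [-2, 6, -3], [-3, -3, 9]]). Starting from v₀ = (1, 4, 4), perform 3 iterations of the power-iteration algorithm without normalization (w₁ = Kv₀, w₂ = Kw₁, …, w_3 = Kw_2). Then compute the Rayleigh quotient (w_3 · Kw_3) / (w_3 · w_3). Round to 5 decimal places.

11.20144

w1 = Kv₀ = (-13, 10, 21)
w2 = Kw1 = (-174, 23, 198)
w3 = Kw2 = (-1858, -108, 2235)
Kw3 = (-19495, -3637, 26013)
w3·Kw3 = (-1858)·(-19495) + (-108)·(-3637) + 2235·26013 = 94753561; w3·w3 = (-1858)·(-1858) + (-108)·(-108) + 2235·2235 = 8459053
λ ≈ 94753561/8459053 = 11.20144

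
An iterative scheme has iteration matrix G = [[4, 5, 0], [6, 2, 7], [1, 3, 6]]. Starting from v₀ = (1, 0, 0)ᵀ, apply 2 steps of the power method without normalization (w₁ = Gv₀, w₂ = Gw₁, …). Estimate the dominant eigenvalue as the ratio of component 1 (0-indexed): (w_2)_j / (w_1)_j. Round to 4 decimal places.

w1 = Gv₀ = (4·1 + 5·0 + 0·0; 6·1 + 2·0 + 7·0; 1·1 + 3·0 + 6·0) = (4, 6, 1)
w2 = Gw1 = (4·4 + 5·6 + 0·1; 6·4 + 2·6 + 7·1; 1·4 + 3·6 + 6·1) = (46, 43, 28)
Ratio at component: 43 / 6 = 7.1667

7.1667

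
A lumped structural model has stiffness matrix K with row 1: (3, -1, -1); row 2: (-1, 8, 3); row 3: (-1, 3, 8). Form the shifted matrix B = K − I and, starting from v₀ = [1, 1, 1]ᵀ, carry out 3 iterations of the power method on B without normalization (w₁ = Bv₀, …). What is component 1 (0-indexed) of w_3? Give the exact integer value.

B = K − I has rows (2, -1, -1); (-1, 7, 3); (-1, 3, 7)
w1 = Bv₀ = (2·1 + (-1)·1 + (-1)·1; (-1)·1 + 7·1 + 3·1; (-1)·1 + 3·1 + 7·1) = (0, 9, 9)
w2 = Bw1 = (2·0 + (-1)·9 + (-1)·9; (-1)·0 + 7·9 + 3·9; (-1)·0 + 3·9 + 7·9) = (-18, 90, 90)
w3 = Bw2 = (-216, 918, 918)
Requested component of w3: 918

918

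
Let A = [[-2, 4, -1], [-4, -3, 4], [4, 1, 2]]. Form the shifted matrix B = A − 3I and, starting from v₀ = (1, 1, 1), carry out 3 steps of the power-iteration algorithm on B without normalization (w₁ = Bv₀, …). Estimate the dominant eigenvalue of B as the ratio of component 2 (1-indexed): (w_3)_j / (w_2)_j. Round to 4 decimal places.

μ ≈ -6.0000

B = A − 3I has rows (-5, 4, -1); (-4, -6, 4); (4, 1, -1)
w1 = Bv₀ = ((-5)·1 + 4·1 + (-1)·1; (-4)·1 + (-6)·1 + 4·1; 4·1 + 1·1 + (-1)·1) = (-2, -6, 4)
w2 = Bw1 = ((-5)·(-2) + 4·(-6) + (-1)·4; (-4)·(-2) + (-6)·(-6) + 4·4; 4·(-2) + 1·(-6) + (-1)·4) = (-18, 60, -18)
w3 = Bw2 = (348, -360, 6)
Ratio: -360/60 = -6.0000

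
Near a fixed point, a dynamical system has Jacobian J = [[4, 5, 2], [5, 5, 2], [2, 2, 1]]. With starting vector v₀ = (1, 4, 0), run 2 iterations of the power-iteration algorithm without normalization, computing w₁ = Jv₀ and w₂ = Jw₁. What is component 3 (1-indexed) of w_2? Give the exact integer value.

108

w1 = Jv₀ = (24, 25, 10)
w2 = Jw1 = (241, 265, 108)
The requested component of w2 is 108.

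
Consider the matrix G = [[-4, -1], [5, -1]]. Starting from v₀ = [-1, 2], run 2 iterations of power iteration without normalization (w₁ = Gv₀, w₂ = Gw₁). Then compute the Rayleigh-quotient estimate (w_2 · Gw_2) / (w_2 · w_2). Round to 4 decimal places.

w1 = Gv₀ = ((-4)·(-1) + (-1)·2; 5·(-1) + (-1)·2) = (2, -7)
w2 = Gw1 = ((-4)·2 + (-1)·(-7); 5·2 + (-1)·(-7)) = (-1, 17)
Gw2 = (-13, -22)
w2·Gw2 = (-1)·(-13) + 17·(-22) = -361; w2·w2 = (-1)·(-1) + 17·17 = 290
λ ≈ -361/290 = -1.2448

λ ≈ -1.2448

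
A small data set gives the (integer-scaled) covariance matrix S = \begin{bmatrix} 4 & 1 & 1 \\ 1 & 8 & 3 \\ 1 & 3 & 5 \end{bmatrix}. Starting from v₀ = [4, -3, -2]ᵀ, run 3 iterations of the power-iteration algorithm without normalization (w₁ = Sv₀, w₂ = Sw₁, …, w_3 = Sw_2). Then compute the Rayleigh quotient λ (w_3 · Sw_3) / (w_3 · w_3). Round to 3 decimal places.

10.113

w1 = Sv₀ = (4·4 + 1·(-3) + 1·(-2); 1·4 + 8·(-3) + 3·(-2); 1·4 + 3·(-3) + 5·(-2)) = (11, -26, -15)
w2 = Sw1 = (4·11 + 1·(-26) + 1·(-15); 1·11 + 8·(-26) + 3·(-15); 1·11 + 3·(-26) + 5·(-15)) = (3, -242, -142)
w3 = Sw2 = (-372, -2359, -1433)
Sw3 = (-5280, -23543, -14614)
w3·Sw3 = (-372)·(-5280) + (-2359)·(-23543) + (-1433)·(-14614) = 78443959; w3·w3 = (-372)·(-372) + (-2359)·(-2359) + (-1433)·(-1433) = 7756754
λ ≈ 78443959/7756754 = 10.113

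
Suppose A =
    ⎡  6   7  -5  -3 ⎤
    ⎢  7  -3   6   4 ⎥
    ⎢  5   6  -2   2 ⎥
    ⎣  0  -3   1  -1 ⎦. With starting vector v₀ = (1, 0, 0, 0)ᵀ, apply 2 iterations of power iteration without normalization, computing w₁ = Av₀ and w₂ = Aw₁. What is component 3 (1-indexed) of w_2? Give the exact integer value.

62

w1 = Av₀ = (6·1 + 7·0 + (-5)·0 + (-3)·0; 7·1 + (-3)·0 + 6·0 + 4·0; 5·1 + 6·0 + (-2)·0 + 2·0; 0·1 + (-3)·0 + 1·0 + (-1)·0) = (6, 7, 5, 0)
w2 = Aw1 = (6·6 + 7·7 + (-5)·5 + (-3)·0; 7·6 + (-3)·7 + 6·5 + 4·0; 5·6 + 6·7 + (-2)·5 + 2·0; 0·6 + (-3)·7 + 1·5 + (-1)·0) = (60, 51, 62, -16)
The requested component of w2 is 62.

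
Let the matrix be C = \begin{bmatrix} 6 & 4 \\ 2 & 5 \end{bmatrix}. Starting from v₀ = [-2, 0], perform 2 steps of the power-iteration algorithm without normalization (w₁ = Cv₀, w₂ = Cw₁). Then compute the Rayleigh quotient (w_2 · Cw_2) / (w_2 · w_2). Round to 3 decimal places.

w1 = Cv₀ = (6·(-2) + 4·0; 2·(-2) + 5·0) = (-12, -4)
w2 = Cw1 = (6·(-12) + 4·(-4); 2·(-12) + 5·(-4)) = (-88, -44)
Cw2 = (-704, -396)
w2·Cw2 = (-88)·(-704) + (-44)·(-396) = 79376; w2·w2 = (-88)·(-88) + (-44)·(-44) = 9680
λ ≈ 79376/9680 = 8.200

λ ≈ 8.200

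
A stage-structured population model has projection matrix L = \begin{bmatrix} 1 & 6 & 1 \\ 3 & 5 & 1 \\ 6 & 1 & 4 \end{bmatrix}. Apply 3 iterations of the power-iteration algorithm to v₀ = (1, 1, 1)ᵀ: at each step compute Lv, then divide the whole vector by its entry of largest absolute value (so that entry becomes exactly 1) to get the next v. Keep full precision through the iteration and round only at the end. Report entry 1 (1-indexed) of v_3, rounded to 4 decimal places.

Lv0 = (8.00000, 9.00000, 11.00000); divide by 11.00000 → v1 = (0.72727, 0.81818, 1.00000)
Lv1 = (6.63636, 7.27273, 9.18182); divide by 9.18182 → v2 = (0.72277, 0.79208, 1.00000)
Lv2 = (6.47525, 7.12871, 9.12871); divide by 9.12871 → v3 = (0.70933, 0.78091, 1.00000)
Requested entry of v3: 654/922 = 0.7093

0.7093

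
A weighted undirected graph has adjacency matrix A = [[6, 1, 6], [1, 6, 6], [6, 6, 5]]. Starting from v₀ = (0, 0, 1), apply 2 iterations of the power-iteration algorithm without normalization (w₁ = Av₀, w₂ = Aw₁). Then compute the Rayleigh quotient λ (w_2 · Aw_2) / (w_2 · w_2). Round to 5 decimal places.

w1 = Av₀ = (6·0 + 1·0 + 6·1; 1·0 + 6·0 + 6·1; 6·0 + 6·0 + 5·1) = (6, 6, 5)
w2 = Aw1 = (6·6 + 1·6 + 6·5; 1·6 + 6·6 + 6·5; 6·6 + 6·6 + 5·5) = (72, 72, 97)
Aw2 = (1086, 1086, 1349)
w2·Aw2 = 72·1086 + 72·1086 + 97·1349 = 287237; w2·w2 = 72·72 + 72·72 + 97·97 = 19777
λ ≈ 287237/19777 = 14.52379

λ ≈ 14.52379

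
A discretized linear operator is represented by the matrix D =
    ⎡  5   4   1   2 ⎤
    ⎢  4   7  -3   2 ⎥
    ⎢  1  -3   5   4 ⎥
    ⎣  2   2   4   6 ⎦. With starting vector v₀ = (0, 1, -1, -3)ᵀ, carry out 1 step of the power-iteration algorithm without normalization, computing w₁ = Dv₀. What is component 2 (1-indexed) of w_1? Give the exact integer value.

w1 = Dv₀ = (-3, 4, -20, -20)
The requested component of w1 is 4.

4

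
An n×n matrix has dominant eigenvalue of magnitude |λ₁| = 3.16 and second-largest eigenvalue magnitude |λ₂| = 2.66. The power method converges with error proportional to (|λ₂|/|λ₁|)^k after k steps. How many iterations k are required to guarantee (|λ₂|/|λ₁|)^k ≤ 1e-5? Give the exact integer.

|λ₂/λ₁| = 2.66/3.16 = 0.84177
Need k ≥ ln(1e-5) / ln(0.84177) = -11.5129 / -0.1722 ≈ 66.840
Smallest integer k satisfying the bound: 67

67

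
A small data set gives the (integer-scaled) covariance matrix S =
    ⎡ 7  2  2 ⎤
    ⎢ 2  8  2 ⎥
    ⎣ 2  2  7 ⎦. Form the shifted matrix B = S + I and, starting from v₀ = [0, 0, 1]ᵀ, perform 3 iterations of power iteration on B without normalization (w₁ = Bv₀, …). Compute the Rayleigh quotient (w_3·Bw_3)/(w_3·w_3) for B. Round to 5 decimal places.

B = S + I has rows (8, 2, 2); (2, 9, 2); (2, 2, 8)
w1 = Bv₀ = (2, 2, 8)
w2 = Bw1 = (36, 38, 72)
w3 = Bw2 = (508, 558, 724)
Bw3 = (6628, 7486, 7924)
w3·Bw3 = 13281188; w3·w3 = 1093604; μ ≈ 13281188/1093604 = 12.14442

μ ≈ 12.14442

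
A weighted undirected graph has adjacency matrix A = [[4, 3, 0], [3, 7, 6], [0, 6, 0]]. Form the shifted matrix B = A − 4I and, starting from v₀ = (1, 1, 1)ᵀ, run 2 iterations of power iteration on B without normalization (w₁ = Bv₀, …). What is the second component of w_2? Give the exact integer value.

B = A − 4I has rows (0, 3, 0); (3, 3, 6); (0, 6, -4)
w1 = Bv₀ = (3, 12, 2)
w2 = Bw1 = (36, 57, 64)
Requested component of w2: 57

57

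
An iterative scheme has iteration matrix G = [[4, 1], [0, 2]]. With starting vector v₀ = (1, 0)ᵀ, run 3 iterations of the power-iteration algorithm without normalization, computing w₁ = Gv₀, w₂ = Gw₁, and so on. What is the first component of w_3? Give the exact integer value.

64

w1 = Gv₀ = (4·1 + 1·0; 0·1 + 2·0) = (4, 0)
w2 = Gw1 = (4·4 + 1·0; 0·4 + 2·0) = (16, 0)
w3 = Gw2 = (64, 0)
The requested component of w3 is 64.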